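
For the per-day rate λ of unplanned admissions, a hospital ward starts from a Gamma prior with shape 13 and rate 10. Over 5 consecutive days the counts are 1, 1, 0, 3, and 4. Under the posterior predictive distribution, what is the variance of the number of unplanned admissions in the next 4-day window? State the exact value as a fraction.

Total count: 1 + 1 + 0 + 3 + 4 = 9.
Total exposure: 5 days.
The Gamma prior is conjugate for the Poisson rate, so λ | data ~ Gamma(13+9, 10+5) = Gamma(22, 15).
The posterior predictive for a window of length T is Negative Binomial with variance T·α'·(β'+T)/β'² = 4·22·19/225 = 1672/225.

1672/225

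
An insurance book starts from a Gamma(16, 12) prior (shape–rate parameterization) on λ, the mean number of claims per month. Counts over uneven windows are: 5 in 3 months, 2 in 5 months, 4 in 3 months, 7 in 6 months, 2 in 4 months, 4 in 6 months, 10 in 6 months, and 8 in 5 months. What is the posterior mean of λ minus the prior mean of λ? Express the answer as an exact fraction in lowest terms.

-13/75

Total count: 5 + 2 + 4 + 7 + 2 + 4 + 10 + 8 = 42.
Total exposure: 3 + 5 + 3 + 6 + 4 + 6 + 6 + 5 = 38 months.
Conjugate update: add total count to the shape and total exposure to the rate, giving Gamma(58, 50).
Posterior mean = 58/50 = 29/25; prior mean = 16/12 = 4/3. Difference = 29/25 − 4/3 = -13/75.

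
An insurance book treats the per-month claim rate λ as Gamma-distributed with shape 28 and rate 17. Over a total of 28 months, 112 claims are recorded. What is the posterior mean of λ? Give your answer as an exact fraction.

28/9

Total count 112 over total exposure 28 months.
The Gamma prior is conjugate for the Poisson rate, so λ | data ~ Gamma(28+112, 17+28) = Gamma(140, 45).
Posterior mean = α'/β' = 140/45 = 28/9.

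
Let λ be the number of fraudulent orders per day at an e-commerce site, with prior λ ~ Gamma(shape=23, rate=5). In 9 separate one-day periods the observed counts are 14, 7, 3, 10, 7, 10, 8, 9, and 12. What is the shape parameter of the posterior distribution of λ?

Total count: 14 + 7 + 3 + 10 + 7 + 10 + 8 + 9 + 12 = 80.
Total exposure: 9 days.
Conjugate update: add total count to the shape and total exposure to the rate, giving Gamma(103, 14).

103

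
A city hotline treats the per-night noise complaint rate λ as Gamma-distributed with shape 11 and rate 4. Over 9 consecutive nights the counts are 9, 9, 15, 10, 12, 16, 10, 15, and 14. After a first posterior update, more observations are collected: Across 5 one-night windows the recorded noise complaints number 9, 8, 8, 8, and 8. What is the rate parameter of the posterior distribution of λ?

18

Total count: 9 + 9 + 15 + 10 + 12 + 16 + 10 + 15 + 14 = 110.
Total exposure: 9 nights.
After the first batch: Gamma(11 + 110, 4 + 9) = Gamma(121, 13).
Total count: 9 + 8 + 8 + 8 + 8 = 41.
Total exposure: 5 nights.
After the second batch: Gamma(121 + 41, 13 + 5) = Gamma(162, 18).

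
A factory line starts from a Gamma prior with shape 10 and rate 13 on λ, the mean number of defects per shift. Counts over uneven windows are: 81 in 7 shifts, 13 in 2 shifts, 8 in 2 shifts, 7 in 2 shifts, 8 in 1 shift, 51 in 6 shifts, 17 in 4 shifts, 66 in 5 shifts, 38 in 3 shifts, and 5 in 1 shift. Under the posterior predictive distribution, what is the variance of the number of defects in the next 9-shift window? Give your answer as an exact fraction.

37620/529

Total count: 81 + 13 + 8 + 7 + 8 + 51 + 17 + 66 + 38 + 5 = 294.
Total exposure: 7 + 2 + 2 + 2 + 1 + 6 + 4 + 5 + 3 + 1 = 33 shifts.
The Gamma prior is conjugate for the Poisson rate, so λ | data ~ Gamma(10+294, 13+33) = Gamma(304, 46).
The posterior predictive for a window of length T is Negative Binomial with variance T·α'·(β'+T)/β'² = 9·304·55/2116 = 37620/529.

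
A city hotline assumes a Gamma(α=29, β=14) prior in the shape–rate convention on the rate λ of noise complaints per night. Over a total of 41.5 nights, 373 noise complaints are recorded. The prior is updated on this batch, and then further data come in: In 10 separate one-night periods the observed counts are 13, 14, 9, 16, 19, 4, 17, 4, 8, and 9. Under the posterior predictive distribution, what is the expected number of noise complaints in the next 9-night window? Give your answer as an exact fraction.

Total count 373 over total exposure 41.5 nights.
After the first batch: Gamma(29 + 373, 14 + 41.5) = Gamma(402, 111/2).
Total count: 13 + 14 + 9 + 16 + 19 + 4 + 17 + 4 + 8 + 9 = 113.
Total exposure: 10 nights.
After the second batch: Gamma(402 + 113, 111/2 + 10) = Gamma(515, 131/2).
Predictive mean over a 9-night window = T·E[λ|data] = 9·515/(131/2) = 9270/131.

9270/131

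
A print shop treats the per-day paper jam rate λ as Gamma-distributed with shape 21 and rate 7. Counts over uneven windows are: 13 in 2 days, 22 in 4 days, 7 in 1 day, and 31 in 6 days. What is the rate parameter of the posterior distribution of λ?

20

Total count: 13 + 22 + 7 + 31 = 73.
Total exposure: 2 + 4 + 1 + 6 = 13 days.
Posterior: α' = 21 + 73 = 94, β' = 7 + 13 = 20.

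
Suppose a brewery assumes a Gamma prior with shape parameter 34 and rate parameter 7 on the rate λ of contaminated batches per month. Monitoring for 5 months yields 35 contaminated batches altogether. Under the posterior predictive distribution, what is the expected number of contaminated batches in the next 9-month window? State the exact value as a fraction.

Total count 35 over total exposure 5 months.
Conjugate update: add total count to the shape and total exposure to the rate, giving Gamma(69, 12).
Predictive mean over a 9-month window = T·E[λ|data] = 9·69/12 = 207/4.

207/4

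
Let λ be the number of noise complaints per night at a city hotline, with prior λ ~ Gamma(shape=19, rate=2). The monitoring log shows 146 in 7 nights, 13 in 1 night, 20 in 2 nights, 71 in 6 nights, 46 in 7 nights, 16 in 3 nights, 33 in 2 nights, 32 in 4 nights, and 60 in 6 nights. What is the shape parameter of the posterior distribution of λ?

456

Total count: 146 + 13 + 20 + 71 + 46 + 16 + 33 + 32 + 60 = 437.
Total exposure: 7 + 1 + 2 + 6 + 7 + 3 + 2 + 4 + 6 = 38 nights.
Posterior: α' = 19 + 437 = 456, β' = 2 + 38 = 40.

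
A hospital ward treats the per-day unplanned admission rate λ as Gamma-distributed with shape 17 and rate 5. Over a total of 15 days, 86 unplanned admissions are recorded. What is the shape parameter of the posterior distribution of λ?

Total count 86 over total exposure 15 days.
Posterior: α' = 17 + 86 = 103, β' = 5 + 15 = 20.

103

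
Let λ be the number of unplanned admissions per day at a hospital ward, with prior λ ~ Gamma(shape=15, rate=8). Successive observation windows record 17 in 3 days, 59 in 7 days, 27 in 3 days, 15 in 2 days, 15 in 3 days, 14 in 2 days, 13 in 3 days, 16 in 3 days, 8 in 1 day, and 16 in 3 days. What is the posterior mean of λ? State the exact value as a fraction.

215/38

Total count: 17 + 59 + 27 + 15 + 15 + 14 + 13 + 16 + 8 + 16 = 200.
Total exposure: 3 + 7 + 3 + 2 + 3 + 2 + 3 + 3 + 1 + 3 = 30 days.
Posterior: α' = 15 + 200 = 215, β' = 8 + 30 = 38.
Posterior mean = α'/β' = 215/38.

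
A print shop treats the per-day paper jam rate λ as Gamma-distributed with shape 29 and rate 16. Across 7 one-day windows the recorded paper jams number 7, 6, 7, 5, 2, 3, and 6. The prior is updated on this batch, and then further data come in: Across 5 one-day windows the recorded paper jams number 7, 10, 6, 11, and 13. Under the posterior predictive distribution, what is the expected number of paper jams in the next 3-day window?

12

Total count: 7 + 6 + 7 + 5 + 2 + 3 + 6 = 36.
Total exposure: 7 days.
After the first batch: Gamma(29 + 36, 16 + 7) = Gamma(65, 23).
Total count: 7 + 10 + 6 + 11 + 13 = 47.
Total exposure: 5 days.
After the second batch: Gamma(65 + 47, 23 + 5) = Gamma(112, 28).
Predictive mean over a 3-day window = T·E[λ|data] = 3·112/28 = 12.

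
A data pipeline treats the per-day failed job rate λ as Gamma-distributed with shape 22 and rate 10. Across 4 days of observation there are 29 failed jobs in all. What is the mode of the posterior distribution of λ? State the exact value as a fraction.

25/7

Total count 29 over total exposure 4 days.
Gamma(α, β) with Poisson data over total exposure Σt gives posterior Gamma(α+Σx, β+Σt) = Gamma(51, 14).
Posterior mode = (α'−1)/β' = 50/14 = 25/7.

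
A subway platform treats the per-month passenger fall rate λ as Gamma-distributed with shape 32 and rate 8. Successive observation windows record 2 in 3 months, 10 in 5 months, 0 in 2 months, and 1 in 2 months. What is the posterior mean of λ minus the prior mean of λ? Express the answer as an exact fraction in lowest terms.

-7/4

Total count: 2 + 10 + 0 + 1 = 13.
Total exposure: 3 + 5 + 2 + 2 = 12 months.
By Gamma–Poisson conjugacy, the posterior is Gamma(α + Σx, β + Σt) = Gamma(32 + 13, 8 + 12) = Gamma(45, 20).
Posterior mean = 45/20 = 9/4; prior mean = 32/8 = 4. Difference = 9/4 − 4 = -7/4.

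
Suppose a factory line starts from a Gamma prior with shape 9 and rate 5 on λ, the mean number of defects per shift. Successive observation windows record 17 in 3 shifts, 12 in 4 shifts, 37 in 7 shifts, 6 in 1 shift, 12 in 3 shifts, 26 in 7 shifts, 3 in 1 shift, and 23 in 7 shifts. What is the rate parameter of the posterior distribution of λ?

38

Total count: 17 + 12 + 37 + 6 + 12 + 26 + 3 + 23 = 136.
Total exposure: 3 + 4 + 7 + 1 + 3 + 7 + 1 + 7 = 33 shifts.
Posterior: α' = 9 + 136 = 145, β' = 5 + 33 = 38.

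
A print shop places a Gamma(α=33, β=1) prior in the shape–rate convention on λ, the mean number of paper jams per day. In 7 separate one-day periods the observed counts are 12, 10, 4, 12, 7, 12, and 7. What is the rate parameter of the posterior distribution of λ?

8

Total count: 12 + 10 + 4 + 12 + 7 + 12 + 7 = 64.
Total exposure: 7 days.
The Gamma prior is conjugate for the Poisson rate, so λ | data ~ Gamma(33+64, 1+7) = Gamma(97, 8).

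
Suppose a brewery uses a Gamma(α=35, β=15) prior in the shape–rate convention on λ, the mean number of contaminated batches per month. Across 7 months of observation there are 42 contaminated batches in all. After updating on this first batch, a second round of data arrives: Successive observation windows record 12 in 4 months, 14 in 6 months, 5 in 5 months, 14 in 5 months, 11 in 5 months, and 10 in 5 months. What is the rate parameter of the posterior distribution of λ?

Total count 42 over total exposure 7 months.
After the first batch: Gamma(35 + 42, 15 + 7) = Gamma(77, 22).
Total count: 12 + 14 + 5 + 14 + 11 + 10 = 66.
Total exposure: 4 + 6 + 5 + 5 + 5 + 5 = 30 months.
After the second batch: Gamma(77 + 66, 22 + 30) = Gamma(143, 52).

52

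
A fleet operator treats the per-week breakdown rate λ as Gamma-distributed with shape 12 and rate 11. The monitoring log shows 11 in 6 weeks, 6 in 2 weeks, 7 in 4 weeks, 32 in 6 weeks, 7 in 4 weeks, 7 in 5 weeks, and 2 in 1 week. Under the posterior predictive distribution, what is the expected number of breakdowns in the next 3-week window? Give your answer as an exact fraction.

84/13

Total count: 11 + 6 + 7 + 32 + 7 + 7 + 2 = 72.
Total exposure: 6 + 2 + 4 + 6 + 4 + 5 + 1 = 28 weeks.
Conjugate update: add total count to the shape and total exposure to the rate, giving Gamma(84, 39).
Predictive mean over a 3-week window = T·E[λ|data] = 3·84/39 = 84/13.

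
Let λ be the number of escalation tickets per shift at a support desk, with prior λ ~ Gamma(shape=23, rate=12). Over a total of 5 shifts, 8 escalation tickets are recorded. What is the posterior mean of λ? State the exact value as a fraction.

Total count 8 over total exposure 5 shifts.
By Gamma–Poisson conjugacy, the posterior is Gamma(α + Σx, β + Σt) = Gamma(23 + 8, 12 + 5) = Gamma(31, 17).
Posterior mean = α'/β' = 31/17.

31/17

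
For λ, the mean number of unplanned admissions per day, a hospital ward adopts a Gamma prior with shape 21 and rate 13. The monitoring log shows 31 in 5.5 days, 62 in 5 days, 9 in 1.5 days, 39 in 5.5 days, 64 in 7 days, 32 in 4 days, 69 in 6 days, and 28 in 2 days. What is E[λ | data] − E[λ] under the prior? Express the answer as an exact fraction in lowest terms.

Total count: 31 + 62 + 9 + 39 + 64 + 32 + 69 + 28 = 334.
Total exposure: 5.5 + 5 + 1.5 + 5.5 + 7 + 4 + 6 + 2 = 36.5 days.
Posterior: α' = 21 + 334 = 355, β' = 13 + 36.5 = 99/2.
Posterior mean = 355/(99/2) = 710/99; prior mean = 21/13 = 21/13. Difference = 710/99 − 21/13 = 7151/1287.

7151/1287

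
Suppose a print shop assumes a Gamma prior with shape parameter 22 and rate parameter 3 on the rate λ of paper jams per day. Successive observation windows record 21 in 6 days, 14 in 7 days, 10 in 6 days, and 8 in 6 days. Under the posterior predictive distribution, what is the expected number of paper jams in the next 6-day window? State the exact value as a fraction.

225/14

Total count: 21 + 14 + 10 + 8 = 53.
Total exposure: 6 + 7 + 6 + 6 = 25 days.
Conjugate update: add total count to the shape and total exposure to the rate, giving Gamma(75, 28).
Predictive mean over a 6-day window = T·E[λ|data] = 6·75/28 = 225/14.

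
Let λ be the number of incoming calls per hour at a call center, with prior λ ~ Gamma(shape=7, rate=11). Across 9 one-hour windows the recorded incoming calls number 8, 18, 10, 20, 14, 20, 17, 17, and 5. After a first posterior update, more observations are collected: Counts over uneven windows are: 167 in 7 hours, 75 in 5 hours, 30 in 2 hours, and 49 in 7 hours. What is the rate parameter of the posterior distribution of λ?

Total count: 8 + 18 + 10 + 20 + 14 + 20 + 17 + 17 + 5 = 129.
Total exposure: 9 hours.
After the first batch: Gamma(7 + 129, 11 + 9) = Gamma(136, 20).
Total count: 167 + 75 + 30 + 49 = 321.
Total exposure: 7 + 5 + 2 + 7 = 21 hours.
After the second batch: Gamma(136 + 321, 20 + 21) = Gamma(457, 41).

41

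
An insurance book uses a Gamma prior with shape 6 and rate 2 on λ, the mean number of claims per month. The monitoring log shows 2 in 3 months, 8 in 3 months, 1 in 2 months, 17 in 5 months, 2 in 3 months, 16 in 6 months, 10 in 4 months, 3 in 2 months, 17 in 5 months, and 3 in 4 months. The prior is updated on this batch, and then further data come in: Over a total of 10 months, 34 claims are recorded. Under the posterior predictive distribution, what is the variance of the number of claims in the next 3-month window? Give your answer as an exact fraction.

2652/343

Total count: 2 + 8 + 1 + 17 + 2 + 16 + 10 + 3 + 17 + 3 = 79.
Total exposure: 3 + 3 + 2 + 5 + 3 + 6 + 4 + 2 + 5 + 4 = 37 months.
After the first batch: Gamma(6 + 79, 2 + 37) = Gamma(85, 39).
Total count 34 over total exposure 10 months.
After the second batch: Gamma(85 + 34, 39 + 10) = Gamma(119, 49).
The posterior predictive for a window of length T is Negative Binomial with variance T·α'·(β'+T)/β'² = 3·119·52/2401 = 2652/343.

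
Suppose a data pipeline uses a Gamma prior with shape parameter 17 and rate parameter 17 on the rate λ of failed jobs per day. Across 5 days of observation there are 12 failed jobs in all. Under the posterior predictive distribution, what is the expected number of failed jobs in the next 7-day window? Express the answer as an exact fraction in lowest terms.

203/22

Total count 12 over total exposure 5 days.
Posterior: α' = 17 + 12 = 29, β' = 17 + 5 = 22.
Predictive mean over a 7-day window = T·E[λ|data] = 7·29/22 = 203/22.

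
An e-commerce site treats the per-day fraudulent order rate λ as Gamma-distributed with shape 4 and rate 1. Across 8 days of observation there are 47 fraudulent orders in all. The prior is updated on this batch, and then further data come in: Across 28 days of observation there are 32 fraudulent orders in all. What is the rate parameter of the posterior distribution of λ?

37

Total count 47 over total exposure 8 days.
After the first batch: Gamma(4 + 47, 1 + 8) = Gamma(51, 9).
Total count 32 over total exposure 28 days.
After the second batch: Gamma(51 + 32, 9 + 28) = Gamma(83, 37).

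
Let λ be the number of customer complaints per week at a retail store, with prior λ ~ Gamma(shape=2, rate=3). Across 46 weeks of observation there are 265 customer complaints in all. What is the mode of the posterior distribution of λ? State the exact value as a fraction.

38/7

Total count 265 over total exposure 46 weeks.
By Gamma–Poisson conjugacy, the posterior is Gamma(α + Σx, β + Σt) = Gamma(2 + 265, 3 + 46) = Gamma(267, 49).
Posterior mode = (α'−1)/β' = 266/49 = 38/7.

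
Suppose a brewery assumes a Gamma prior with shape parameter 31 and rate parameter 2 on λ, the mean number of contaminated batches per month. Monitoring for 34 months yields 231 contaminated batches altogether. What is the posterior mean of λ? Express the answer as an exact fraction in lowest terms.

Total count 231 over total exposure 34 months.
By Gamma–Poisson conjugacy, the posterior is Gamma(α + Σx, β + Σt) = Gamma(31 + 231, 2 + 34) = Gamma(262, 36).
Posterior mean = α'/β' = 262/36 = 131/18.

131/18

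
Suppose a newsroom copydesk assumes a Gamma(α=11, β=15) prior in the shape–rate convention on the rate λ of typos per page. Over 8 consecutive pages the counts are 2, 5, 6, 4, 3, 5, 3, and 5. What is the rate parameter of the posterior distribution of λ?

23

Total count: 2 + 5 + 6 + 4 + 3 + 5 + 3 + 5 = 33.
Total exposure: 8 pages.
Gamma(α, β) with Poisson data over total exposure Σt gives posterior Gamma(α+Σx, β+Σt) = Gamma(44, 23).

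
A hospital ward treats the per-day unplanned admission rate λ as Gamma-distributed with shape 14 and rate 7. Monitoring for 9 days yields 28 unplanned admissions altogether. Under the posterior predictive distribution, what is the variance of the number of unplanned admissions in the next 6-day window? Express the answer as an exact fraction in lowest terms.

Total count 28 over total exposure 9 days.
Conjugate update: add total count to the shape and total exposure to the rate, giving Gamma(42, 16).
The posterior predictive for a window of length T is Negative Binomial with variance T·α'·(β'+T)/β'² = 6·42·22/256 = 693/32.

693/32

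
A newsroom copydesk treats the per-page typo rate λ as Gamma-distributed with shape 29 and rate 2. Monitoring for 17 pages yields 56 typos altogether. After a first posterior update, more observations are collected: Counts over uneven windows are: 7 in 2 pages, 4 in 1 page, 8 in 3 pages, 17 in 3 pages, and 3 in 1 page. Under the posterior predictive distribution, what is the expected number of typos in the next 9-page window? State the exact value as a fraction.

1116/29

Total count 56 over total exposure 17 pages.
After the first batch: Gamma(29 + 56, 2 + 17) = Gamma(85, 19).
Total count: 7 + 4 + 8 + 17 + 3 = 39.
Total exposure: 2 + 1 + 3 + 3 + 1 = 10 pages.
After the second batch: Gamma(85 + 39, 19 + 10) = Gamma(124, 29).
Predictive mean over a 9-page window = T·E[λ|data] = 9·124/29 = 1116/29.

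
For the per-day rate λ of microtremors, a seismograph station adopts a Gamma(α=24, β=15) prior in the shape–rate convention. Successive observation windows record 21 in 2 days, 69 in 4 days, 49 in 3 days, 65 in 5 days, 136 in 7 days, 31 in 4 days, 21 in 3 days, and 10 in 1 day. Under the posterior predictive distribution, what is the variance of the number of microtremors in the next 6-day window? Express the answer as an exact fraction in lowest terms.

15975/242

Total count: 21 + 69 + 49 + 65 + 136 + 31 + 21 + 10 = 402.
Total exposure: 2 + 4 + 3 + 5 + 7 + 4 + 3 + 1 = 29 days.
Posterior: α' = 24 + 402 = 426, β' = 15 + 29 = 44.
The posterior predictive for a window of length T is Negative Binomial with variance T·α'·(β'+T)/β'² = 6·426·50/1936 = 15975/242.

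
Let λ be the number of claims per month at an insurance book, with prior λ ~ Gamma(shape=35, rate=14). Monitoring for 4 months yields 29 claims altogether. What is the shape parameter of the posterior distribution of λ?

Total count 29 over total exposure 4 months.
The Gamma prior is conjugate for the Poisson rate, so λ | data ~ Gamma(35+29, 14+4) = Gamma(64, 18).

64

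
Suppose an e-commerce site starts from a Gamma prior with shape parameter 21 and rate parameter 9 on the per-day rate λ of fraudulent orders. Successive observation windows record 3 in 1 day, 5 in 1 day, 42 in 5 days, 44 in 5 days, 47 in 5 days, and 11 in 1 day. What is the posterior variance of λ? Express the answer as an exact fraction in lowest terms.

Total count: 3 + 5 + 42 + 44 + 47 + 11 = 152.
Total exposure: 1 + 1 + 5 + 5 + 5 + 1 = 18 days.
The Gamma prior is conjugate for the Poisson rate, so λ | data ~ Gamma(21+152, 9+18) = Gamma(173, 27).
Posterior variance = α'/β'² = 173/729.

173/729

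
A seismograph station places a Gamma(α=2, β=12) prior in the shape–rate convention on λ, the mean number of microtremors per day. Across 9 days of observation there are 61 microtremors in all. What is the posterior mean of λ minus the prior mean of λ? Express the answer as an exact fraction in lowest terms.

17/6

Total count 61 over total exposure 9 days.
The Gamma prior is conjugate for the Poisson rate, so λ | data ~ Gamma(2+61, 12+9) = Gamma(63, 21).
Posterior mean = 63/21 = 3; prior mean = 2/12 = 1/6. Difference = 3 − 1/6 = 17/6.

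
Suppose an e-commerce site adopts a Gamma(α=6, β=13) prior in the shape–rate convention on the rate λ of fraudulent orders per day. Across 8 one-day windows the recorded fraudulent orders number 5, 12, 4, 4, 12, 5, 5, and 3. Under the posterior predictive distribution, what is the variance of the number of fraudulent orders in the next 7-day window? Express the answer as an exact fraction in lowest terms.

224/9

Total count: 5 + 12 + 4 + 4 + 12 + 5 + 5 + 3 = 50.
Total exposure: 8 days.
The Gamma prior is conjugate for the Poisson rate, so λ | data ~ Gamma(6+50, 13+8) = Gamma(56, 21).
The posterior predictive for a window of length T is Negative Binomial with variance T·α'·(β'+T)/β'² = 7·56·28/441 = 224/9.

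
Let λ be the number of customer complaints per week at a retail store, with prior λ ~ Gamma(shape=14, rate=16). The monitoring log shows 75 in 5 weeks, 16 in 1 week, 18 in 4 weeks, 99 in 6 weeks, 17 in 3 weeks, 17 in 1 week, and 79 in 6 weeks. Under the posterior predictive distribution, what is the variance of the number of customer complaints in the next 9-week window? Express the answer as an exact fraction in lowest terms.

Total count: 75 + 16 + 18 + 99 + 17 + 17 + 79 = 321.
Total exposure: 5 + 1 + 4 + 6 + 3 + 1 + 6 = 26 weeks.
Posterior: α' = 14 + 321 = 335, β' = 16 + 26 = 42.
The posterior predictive for a window of length T is Negative Binomial with variance T·α'·(β'+T)/β'² = 9·335·51/1764 = 17085/196.

17085/196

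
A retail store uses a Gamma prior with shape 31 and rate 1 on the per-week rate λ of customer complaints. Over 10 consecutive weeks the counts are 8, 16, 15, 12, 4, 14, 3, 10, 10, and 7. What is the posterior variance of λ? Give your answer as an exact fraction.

Total count: 8 + 16 + 15 + 12 + 4 + 14 + 3 + 10 + 10 + 7 = 99.
Total exposure: 10 weeks.
Posterior: α' = 31 + 99 = 130, β' = 1 + 10 = 11.
Posterior variance = α'/β'² = 130/121.

130/121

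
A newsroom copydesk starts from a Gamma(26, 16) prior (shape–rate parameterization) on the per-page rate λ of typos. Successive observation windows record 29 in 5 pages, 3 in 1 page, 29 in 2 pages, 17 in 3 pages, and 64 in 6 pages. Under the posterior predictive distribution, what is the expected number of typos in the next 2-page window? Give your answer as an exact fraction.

Total count: 29 + 3 + 29 + 17 + 64 = 142.
Total exposure: 5 + 1 + 2 + 3 + 6 = 17 pages.
By Gamma–Poisson conjugacy, the posterior is Gamma(α + Σx, β + Σt) = Gamma(26 + 142, 16 + 17) = Gamma(168, 33).
Predictive mean over a 2-page window = T·E[λ|data] = 2·168/33 = 112/11.

112/11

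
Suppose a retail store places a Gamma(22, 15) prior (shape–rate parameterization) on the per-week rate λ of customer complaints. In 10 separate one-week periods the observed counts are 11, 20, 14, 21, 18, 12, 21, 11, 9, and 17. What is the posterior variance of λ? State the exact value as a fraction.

176/625

Total count: 11 + 20 + 14 + 21 + 18 + 12 + 21 + 11 + 9 + 17 = 154.
Total exposure: 10 weeks.
By Gamma–Poisson conjugacy, the posterior is Gamma(α + Σx, β + Σt) = Gamma(22 + 154, 15 + 10) = Gamma(176, 25).
Posterior variance = α'/β'² = 176/625.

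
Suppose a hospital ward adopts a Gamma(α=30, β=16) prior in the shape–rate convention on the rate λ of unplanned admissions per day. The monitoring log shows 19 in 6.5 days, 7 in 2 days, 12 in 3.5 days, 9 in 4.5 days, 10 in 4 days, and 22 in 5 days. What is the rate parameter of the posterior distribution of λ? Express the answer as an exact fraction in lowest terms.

83/2

Total count: 19 + 7 + 12 + 9 + 10 + 22 = 79.
Total exposure: 6.5 + 2 + 3.5 + 4.5 + 4 + 5 = 25.5 days.
Gamma(α, β) with Poisson data over total exposure Σt gives posterior Gamma(α+Σx, β+Σt) = Gamma(109, 83/2).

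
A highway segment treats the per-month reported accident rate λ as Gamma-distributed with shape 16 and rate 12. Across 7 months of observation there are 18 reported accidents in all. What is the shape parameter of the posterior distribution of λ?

34

Total count 18 over total exposure 7 months.
Gamma(α, β) with Poisson data over total exposure Σt gives posterior Gamma(α+Σx, β+Σt) = Gamma(34, 19).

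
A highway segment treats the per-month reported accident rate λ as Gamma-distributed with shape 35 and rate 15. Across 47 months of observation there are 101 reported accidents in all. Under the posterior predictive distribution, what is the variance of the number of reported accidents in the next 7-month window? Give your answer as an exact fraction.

Total count 101 over total exposure 47 months.
Posterior: α' = 35 + 101 = 136, β' = 15 + 47 = 62.
The posterior predictive for a window of length T is Negative Binomial with variance T·α'·(β'+T)/β'² = 7·136·69/3844 = 16422/961.

16422/961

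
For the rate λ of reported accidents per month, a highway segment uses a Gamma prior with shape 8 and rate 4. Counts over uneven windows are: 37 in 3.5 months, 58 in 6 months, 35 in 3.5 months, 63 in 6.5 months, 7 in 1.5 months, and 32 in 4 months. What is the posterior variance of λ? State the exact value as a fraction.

Total count: 37 + 58 + 35 + 63 + 7 + 32 = 232.
Total exposure: 3.5 + 6 + 3.5 + 6.5 + 1.5 + 4 = 25 months.
Gamma(α, β) with Poisson data over total exposure Σt gives posterior Gamma(α+Σx, β+Σt) = Gamma(240, 29).
Posterior variance = α'/β'² = 240/841.

240/841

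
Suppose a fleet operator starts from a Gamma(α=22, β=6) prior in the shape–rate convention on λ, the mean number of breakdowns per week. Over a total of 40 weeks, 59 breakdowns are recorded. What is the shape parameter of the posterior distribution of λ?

81

Total count 59 over total exposure 40 weeks.
Conjugate update: add total count to the shape and total exposure to the rate, giving Gamma(81, 46).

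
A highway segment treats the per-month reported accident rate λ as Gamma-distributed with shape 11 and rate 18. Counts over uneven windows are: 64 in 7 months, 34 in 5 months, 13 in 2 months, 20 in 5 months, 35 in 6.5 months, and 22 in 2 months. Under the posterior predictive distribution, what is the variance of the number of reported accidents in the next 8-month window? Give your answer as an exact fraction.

Total count: 64 + 34 + 13 + 20 + 35 + 22 = 188.
Total exposure: 7 + 5 + 2 + 5 + 6.5 + 2 = 27.5 months.
The Gamma prior is conjugate for the Poisson rate, so λ | data ~ Gamma(11+188, 18+27.5) = Gamma(199, 91/2).
The posterior predictive for a window of length T is Negative Binomial with variance T·α'·(β'+T)/β'² = 8·199·(107/2)/(8281/4) = 340688/8281.

340688/8281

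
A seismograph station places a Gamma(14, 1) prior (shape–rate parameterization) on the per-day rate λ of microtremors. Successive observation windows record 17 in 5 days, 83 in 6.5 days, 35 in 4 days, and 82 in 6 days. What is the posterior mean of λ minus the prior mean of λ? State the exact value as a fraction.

Total count: 17 + 83 + 35 + 82 = 217.
Total exposure: 5 + 6.5 + 4 + 6 = 21.5 days.
By Gamma–Poisson conjugacy, the posterior is Gamma(α + Σx, β + Σt) = Gamma(14 + 217, 1 + 21.5) = Gamma(231, 45/2).
Posterior mean = 231/(45/2) = 154/15; prior mean = 14/1 = 14. Difference = 154/15 − 14 = -56/15.

-56/15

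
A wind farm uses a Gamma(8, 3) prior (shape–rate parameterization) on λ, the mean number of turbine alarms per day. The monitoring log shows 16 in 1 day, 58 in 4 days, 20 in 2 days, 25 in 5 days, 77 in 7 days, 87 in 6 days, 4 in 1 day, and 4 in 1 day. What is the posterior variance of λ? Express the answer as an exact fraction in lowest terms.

299/900

Total count: 16 + 58 + 20 + 25 + 77 + 87 + 4 + 4 = 291.
Total exposure: 1 + 4 + 2 + 5 + 7 + 6 + 1 + 1 = 27 days.
Conjugate update: add total count to the shape and total exposure to the rate, giving Gamma(299, 30).
Posterior variance = α'/β'² = 299/900.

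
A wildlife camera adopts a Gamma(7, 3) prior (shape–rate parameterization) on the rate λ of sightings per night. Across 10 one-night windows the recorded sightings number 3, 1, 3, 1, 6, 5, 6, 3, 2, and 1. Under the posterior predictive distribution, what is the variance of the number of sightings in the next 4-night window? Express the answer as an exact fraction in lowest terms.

Total count: 3 + 1 + 3 + 1 + 6 + 5 + 6 + 3 + 2 + 1 = 31.
Total exposure: 10 nights.
By Gamma–Poisson conjugacy, the posterior is Gamma(α + Σx, β + Σt) = Gamma(7 + 31, 3 + 10) = Gamma(38, 13).
The posterior predictive for a window of length T is Negative Binomial with variance T·α'·(β'+T)/β'² = 4·38·17/169 = 2584/169.

2584/169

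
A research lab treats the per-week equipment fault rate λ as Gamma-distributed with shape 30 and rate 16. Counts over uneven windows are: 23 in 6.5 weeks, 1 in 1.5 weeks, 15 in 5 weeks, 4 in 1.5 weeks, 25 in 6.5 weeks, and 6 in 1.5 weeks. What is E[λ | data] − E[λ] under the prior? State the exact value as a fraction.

Total count: 23 + 1 + 15 + 4 + 25 + 6 = 74.
Total exposure: 6.5 + 1.5 + 5 + 1.5 + 6.5 + 1.5 = 22.5 weeks.
By Gamma–Poisson conjugacy, the posterior is Gamma(α + Σx, β + Σt) = Gamma(30 + 74, 16 + 22.5) = Gamma(104, 77/2).
Posterior mean = 104/(77/2) = 208/77; prior mean = 30/16 = 15/8. Difference = 208/77 − 15/8 = 509/616.

509/616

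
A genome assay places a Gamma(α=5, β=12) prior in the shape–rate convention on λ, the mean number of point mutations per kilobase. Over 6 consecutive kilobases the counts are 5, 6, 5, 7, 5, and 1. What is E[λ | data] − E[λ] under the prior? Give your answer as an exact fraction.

53/36

Total count: 5 + 6 + 5 + 7 + 5 + 1 = 29.
Total exposure: 6 kilobases.
By Gamma–Poisson conjugacy, the posterior is Gamma(α + Σx, β + Σt) = Gamma(5 + 29, 12 + 6) = Gamma(34, 18).
Posterior mean = 34/18 = 17/9; prior mean = 5/12 = 5/12. Difference = 17/9 − 5/12 = 53/36.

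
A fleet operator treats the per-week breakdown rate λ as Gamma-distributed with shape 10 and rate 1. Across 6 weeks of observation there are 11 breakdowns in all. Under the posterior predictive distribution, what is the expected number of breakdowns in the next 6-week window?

Total count 11 over total exposure 6 weeks.
By Gamma–Poisson conjugacy, the posterior is Gamma(α + Σx, β + Σt) = Gamma(10 + 11, 1 + 6) = Gamma(21, 7).
Predictive mean over a 6-week window = T·E[λ|data] = 6·21/7 = 18.

18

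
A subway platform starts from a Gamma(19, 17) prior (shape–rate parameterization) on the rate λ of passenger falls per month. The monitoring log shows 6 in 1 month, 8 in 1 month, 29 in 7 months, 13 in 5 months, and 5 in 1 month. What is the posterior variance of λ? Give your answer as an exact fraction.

Total count: 6 + 8 + 29 + 13 + 5 = 61.
Total exposure: 1 + 1 + 7 + 5 + 1 = 15 months.
Conjugate update: add total count to the shape and total exposure to the rate, giving Gamma(80, 32).
Posterior variance = α'/β'² = 80/1024 = 5/64.

5/64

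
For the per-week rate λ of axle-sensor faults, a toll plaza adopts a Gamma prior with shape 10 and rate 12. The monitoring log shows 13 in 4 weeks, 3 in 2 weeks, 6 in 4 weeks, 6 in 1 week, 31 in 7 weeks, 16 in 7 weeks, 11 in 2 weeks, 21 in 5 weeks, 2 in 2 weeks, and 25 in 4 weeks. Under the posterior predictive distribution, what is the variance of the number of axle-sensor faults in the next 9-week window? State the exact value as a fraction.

Total count: 13 + 3 + 6 + 6 + 31 + 16 + 11 + 21 + 2 + 25 = 134.
Total exposure: 4 + 2 + 4 + 1 + 7 + 7 + 2 + 5 + 2 + 4 = 38 weeks.
The Gamma prior is conjugate for the Poisson rate, so λ | data ~ Gamma(10+134, 12+38) = Gamma(144, 50).
The posterior predictive for a window of length T is Negative Binomial with variance T·α'·(β'+T)/β'² = 9·144·59/2500 = 19116/625.

19116/625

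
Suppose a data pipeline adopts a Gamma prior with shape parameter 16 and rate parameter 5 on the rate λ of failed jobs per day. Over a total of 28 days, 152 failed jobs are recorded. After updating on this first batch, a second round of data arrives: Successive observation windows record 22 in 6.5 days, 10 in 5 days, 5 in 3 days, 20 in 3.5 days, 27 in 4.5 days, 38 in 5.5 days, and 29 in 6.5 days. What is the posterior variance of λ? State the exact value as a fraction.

1276/18225

Total count 152 over total exposure 28 days.
After the first batch: Gamma(16 + 152, 5 + 28) = Gamma(168, 33).
Total count: 22 + 10 + 5 + 20 + 27 + 38 + 29 = 151.
Total exposure: 6.5 + 5 + 3 + 3.5 + 4.5 + 5.5 + 6.5 = 34.5 days.
After the second batch: Gamma(168 + 151, 33 + 34.5) = Gamma(319, 135/2).
Posterior variance = α'/β'² = 319/(18225/4) = 1276/18225.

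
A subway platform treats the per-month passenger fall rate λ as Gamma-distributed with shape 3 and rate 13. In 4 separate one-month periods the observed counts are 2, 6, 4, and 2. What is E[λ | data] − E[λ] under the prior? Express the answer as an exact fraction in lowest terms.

10/13

Total count: 2 + 6 + 4 + 2 = 14.
Total exposure: 4 months.
Gamma(α, β) with Poisson data over total exposure Σt gives posterior Gamma(α+Σx, β+Σt) = Gamma(17, 17).
Posterior mean = 17/17 = 1; prior mean = 3/13 = 3/13. Difference = 1 − 3/13 = 10/13.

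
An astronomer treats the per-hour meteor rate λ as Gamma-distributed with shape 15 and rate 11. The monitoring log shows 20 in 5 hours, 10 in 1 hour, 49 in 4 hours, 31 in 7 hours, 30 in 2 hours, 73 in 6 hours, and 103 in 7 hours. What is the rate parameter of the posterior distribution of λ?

Total count: 20 + 10 + 49 + 31 + 30 + 73 + 103 = 316.
Total exposure: 5 + 1 + 4 + 7 + 2 + 6 + 7 = 32 hours.
Gamma(α, β) with Poisson data over total exposure Σt gives posterior Gamma(α+Σx, β+Σt) = Gamma(331, 43).

43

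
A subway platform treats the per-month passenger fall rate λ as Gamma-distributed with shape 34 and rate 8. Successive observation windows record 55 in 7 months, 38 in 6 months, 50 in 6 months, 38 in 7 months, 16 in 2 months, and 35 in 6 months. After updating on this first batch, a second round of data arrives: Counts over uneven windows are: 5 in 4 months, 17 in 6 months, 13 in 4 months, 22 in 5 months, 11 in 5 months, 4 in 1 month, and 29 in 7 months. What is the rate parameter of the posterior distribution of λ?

Total count: 55 + 38 + 50 + 38 + 16 + 35 = 232.
Total exposure: 7 + 6 + 6 + 7 + 2 + 6 = 34 months.
After the first batch: Gamma(34 + 232, 8 + 34) = Gamma(266, 42).
Total count: 5 + 17 + 13 + 22 + 11 + 4 + 29 = 101.
Total exposure: 4 + 6 + 4 + 5 + 5 + 1 + 7 = 32 months.
After the second batch: Gamma(266 + 101, 42 + 32) = Gamma(367, 74).

74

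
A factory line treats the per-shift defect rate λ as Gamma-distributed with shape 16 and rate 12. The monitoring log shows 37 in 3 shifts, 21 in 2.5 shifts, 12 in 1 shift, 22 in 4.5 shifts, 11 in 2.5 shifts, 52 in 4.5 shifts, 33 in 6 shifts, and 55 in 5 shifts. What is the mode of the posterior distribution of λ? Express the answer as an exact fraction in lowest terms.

258/41

Total count: 37 + 21 + 12 + 22 + 11 + 52 + 33 + 55 = 243.
Total exposure: 3 + 2.5 + 1 + 4.5 + 2.5 + 4.5 + 6 + 5 = 29 shifts.
Gamma(α, β) with Poisson data over total exposure Σt gives posterior Gamma(α+Σx, β+Σt) = Gamma(259, 41).
Posterior mode = (α'−1)/β' = 258/41.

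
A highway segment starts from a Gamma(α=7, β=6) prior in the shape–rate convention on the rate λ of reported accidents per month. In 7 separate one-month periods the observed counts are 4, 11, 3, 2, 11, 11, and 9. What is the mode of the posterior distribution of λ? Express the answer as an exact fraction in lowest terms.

Total count: 4 + 11 + 3 + 2 + 11 + 11 + 9 = 51.
Total exposure: 7 months.
The Gamma prior is conjugate for the Poisson rate, so λ | data ~ Gamma(7+51, 6+7) = Gamma(58, 13).
Posterior mode = (α'−1)/β' = 57/13.

57/13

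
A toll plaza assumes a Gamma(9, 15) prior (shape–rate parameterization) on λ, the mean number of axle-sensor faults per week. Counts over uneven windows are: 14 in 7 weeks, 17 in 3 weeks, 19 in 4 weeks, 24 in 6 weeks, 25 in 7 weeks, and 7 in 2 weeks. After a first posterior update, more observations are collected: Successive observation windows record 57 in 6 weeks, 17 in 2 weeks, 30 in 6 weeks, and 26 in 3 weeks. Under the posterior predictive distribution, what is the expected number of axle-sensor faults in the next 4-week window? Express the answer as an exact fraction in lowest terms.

Total count: 14 + 17 + 19 + 24 + 25 + 7 = 106.
Total exposure: 7 + 3 + 4 + 6 + 7 + 2 = 29 weeks.
After the first batch: Gamma(9 + 106, 15 + 29) = Gamma(115, 44).
Total count: 57 + 17 + 30 + 26 = 130.
Total exposure: 6 + 2 + 6 + 3 = 17 weeks.
After the second batch: Gamma(115 + 130, 44 + 17) = Gamma(245, 61).
Predictive mean over a 4-week window = T·E[λ|data] = 4·245/61 = 980/61.

980/61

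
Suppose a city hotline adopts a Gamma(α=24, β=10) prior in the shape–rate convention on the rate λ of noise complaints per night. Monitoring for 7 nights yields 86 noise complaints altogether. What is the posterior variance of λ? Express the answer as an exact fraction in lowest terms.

Total count 86 over total exposure 7 nights.
Posterior: α' = 24 + 86 = 110, β' = 10 + 7 = 17.
Posterior variance = α'/β'² = 110/289.

110/289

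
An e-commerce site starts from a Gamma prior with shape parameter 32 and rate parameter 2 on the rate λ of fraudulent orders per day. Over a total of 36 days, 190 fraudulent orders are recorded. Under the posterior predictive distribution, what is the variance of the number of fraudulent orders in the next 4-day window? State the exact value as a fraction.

Total count 190 over total exposure 36 days.
The Gamma prior is conjugate for the Poisson rate, so λ | data ~ Gamma(32+190, 2+36) = Gamma(222, 38).
The posterior predictive for a window of length T is Negative Binomial with variance T·α'·(β'+T)/β'² = 4·222·42/1444 = 9324/361.

9324/361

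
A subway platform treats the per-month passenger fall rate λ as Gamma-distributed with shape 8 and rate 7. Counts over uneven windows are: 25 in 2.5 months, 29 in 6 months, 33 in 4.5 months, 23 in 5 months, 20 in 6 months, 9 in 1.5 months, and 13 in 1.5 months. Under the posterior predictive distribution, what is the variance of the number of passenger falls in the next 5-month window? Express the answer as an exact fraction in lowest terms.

7800/289

Total count: 25 + 29 + 33 + 23 + 20 + 9 + 13 = 152.
Total exposure: 2.5 + 6 + 4.5 + 5 + 6 + 1.5 + 1.5 = 27 months.
Posterior: α' = 8 + 152 = 160, β' = 7 + 27 = 34.
The posterior predictive for a window of length T is Negative Binomial with variance T·α'·(β'+T)/β'² = 5·160·39/1156 = 7800/289.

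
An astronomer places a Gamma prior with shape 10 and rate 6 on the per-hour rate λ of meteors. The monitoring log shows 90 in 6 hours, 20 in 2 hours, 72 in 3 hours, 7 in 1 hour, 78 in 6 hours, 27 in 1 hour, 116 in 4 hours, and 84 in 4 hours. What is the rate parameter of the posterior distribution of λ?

Total count: 90 + 20 + 72 + 7 + 78 + 27 + 116 + 84 = 494.
Total exposure: 6 + 2 + 3 + 1 + 6 + 1 + 4 + 4 = 27 hours.
Gamma(α, β) with Poisson data over total exposure Σt gives posterior Gamma(α+Σx, β+Σt) = Gamma(504, 33).

33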